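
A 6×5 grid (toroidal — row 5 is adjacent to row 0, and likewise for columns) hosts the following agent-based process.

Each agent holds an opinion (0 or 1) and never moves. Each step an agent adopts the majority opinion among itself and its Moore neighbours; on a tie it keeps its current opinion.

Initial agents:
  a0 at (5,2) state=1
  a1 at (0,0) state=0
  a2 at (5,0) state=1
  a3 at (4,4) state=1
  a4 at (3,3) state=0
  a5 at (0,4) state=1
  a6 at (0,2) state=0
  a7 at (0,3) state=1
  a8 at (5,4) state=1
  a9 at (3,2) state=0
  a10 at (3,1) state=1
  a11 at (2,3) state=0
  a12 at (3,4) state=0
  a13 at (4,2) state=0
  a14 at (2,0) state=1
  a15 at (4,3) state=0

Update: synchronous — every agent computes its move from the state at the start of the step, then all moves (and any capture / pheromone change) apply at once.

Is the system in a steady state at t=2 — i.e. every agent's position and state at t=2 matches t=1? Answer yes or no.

yes

t=1: a0@(5,2):0 a1@(0,0):1 a2@(5,0):1 a3@(4,4):1 a4@(3,3):0 a5@(0,4):1 a6@(0,2):1 a7@(0,3):1 a8@(5,4):1 a9@(3,2):0 a10@(3,1):1 a11@(2,3):0 a12@(3,4):0 a13@(4,2):0 a14@(2,0):1 a15@(4,3):0
t=2: (unchanged — steady state)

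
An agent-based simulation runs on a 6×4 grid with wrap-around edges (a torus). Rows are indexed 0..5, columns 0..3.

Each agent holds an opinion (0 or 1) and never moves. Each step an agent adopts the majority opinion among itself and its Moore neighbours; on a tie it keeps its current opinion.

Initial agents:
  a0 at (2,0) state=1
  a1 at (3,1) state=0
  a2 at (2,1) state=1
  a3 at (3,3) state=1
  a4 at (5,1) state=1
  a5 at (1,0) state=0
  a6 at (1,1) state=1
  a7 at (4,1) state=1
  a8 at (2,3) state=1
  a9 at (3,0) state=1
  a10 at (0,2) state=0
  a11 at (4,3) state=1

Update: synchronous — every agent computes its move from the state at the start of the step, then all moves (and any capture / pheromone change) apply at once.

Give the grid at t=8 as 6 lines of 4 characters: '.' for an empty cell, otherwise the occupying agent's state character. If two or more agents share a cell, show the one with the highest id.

t=1: a0@(2,0):1 a1@(3,1):1 a2@(2,1):1 a3@(3,3):1 a4@(5,1):1 a5@(1,0):1 a6@(1,1):1 a7@(4,1):1 a8@(2,3):1 a9@(3,0):1 a10@(0,2):1 a11@(4,3):1
t=2: (unchanged — steady state)

..1.
11..
11.1
11.1
.1.1
.1..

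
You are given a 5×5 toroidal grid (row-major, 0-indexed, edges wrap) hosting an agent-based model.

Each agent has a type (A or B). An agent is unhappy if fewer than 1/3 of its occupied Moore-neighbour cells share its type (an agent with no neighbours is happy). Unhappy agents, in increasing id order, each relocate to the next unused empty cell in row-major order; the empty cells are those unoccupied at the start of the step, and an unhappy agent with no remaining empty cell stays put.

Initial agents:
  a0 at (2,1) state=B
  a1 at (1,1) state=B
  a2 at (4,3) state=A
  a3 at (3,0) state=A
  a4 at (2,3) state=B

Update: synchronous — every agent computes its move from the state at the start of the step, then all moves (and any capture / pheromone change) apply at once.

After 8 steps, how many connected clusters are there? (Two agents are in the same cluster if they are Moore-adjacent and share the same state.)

t=1: a0@(2,1):B a1@(1,1):B a2@(4,3):A a3@(0,0):A a4@(2,3):B
t=2: a0@(2,1):B a1@(1,1):B a2@(4,3):A a3@(0,1):A a4@(2,3):B
t=3: a0@(2,1):B a1@(1,1):B a2@(4,3):A a3@(0,0):A a4@(2,3):B
t=4: a0@(2,1):B a1@(1,1):B a2@(4,3):A a3@(0,1):A a4@(2,3):B
t=5: a0@(2,1):B a1@(1,1):B a2@(4,3):A a3@(0,0):A a4@(2,3):B
t=6: a0@(2,1):B a1@(1,1):B a2@(4,3):A a3@(0,1):A a4@(2,3):B
t=7: a0@(2,1):B a1@(1,1):B a2@(4,3):A a3@(0,0):A a4@(2,3):B
t=8: a0@(2,1):B a1@(1,1):B a2@(4,3):A a3@(0,1):A a4@(2,3):B

4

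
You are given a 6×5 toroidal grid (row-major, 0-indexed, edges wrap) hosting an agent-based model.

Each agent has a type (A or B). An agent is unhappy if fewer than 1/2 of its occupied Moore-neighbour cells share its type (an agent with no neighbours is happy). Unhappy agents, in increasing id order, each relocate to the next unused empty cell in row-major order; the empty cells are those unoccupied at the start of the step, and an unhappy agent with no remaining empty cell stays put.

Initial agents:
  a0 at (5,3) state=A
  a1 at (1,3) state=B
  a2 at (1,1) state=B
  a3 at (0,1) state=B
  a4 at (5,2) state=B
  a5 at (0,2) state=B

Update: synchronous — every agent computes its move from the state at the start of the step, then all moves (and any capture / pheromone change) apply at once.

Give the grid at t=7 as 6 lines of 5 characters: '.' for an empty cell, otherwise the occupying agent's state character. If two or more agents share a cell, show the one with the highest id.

t=1: a0@(0,0):A a1@(1,3):B a2@(1,1):B a3@(0,1):B a4@(5,2):B a5@(0,2):B
t=2: a0@(0,3):A a1@(1,3):B a2@(1,1):B a3@(0,1):B a4@(5,2):B a5@(0,2):B
t=3: a0@(0,0):A a1@(1,3):B a2@(1,1):B a3@(0,1):B a4@(5,2):B a5@(0,2):B
t=4: a0@(0,3):A a1@(1,3):B a2@(1,1):B a3@(0,1):B a4@(5,2):B a5@(0,2):B
t=5: a0@(0,0):A a1@(1,3):B a2@(1,1):B a3@(0,1):B a4@(5,2):B a5@(0,2):B
t=6: a0@(0,3):A a1@(1,3):B a2@(1,1):B a3@(0,1):B a4@(5,2):B a5@(0,2):B
t=7: a0@(0,0):A a1@(1,3):B a2@(1,1):B a3@(0,1):B a4@(5,2):B a5@(0,2):B

ABB..
.B.B.
.....
.....
.....
..B..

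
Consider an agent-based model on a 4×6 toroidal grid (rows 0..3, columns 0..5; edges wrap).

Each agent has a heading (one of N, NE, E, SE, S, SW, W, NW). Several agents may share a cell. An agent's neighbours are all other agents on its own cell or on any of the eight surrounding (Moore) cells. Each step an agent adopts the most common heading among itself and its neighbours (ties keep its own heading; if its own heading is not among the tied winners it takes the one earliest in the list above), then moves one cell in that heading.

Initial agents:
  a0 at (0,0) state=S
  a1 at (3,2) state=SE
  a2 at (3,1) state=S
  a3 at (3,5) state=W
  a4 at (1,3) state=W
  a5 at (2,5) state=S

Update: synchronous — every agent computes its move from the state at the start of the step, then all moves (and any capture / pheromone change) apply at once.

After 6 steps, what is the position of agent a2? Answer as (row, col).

t=1: a0@(1,0):S a1@(0,3):SE a2@(0,1):S a3@(0,5):S a4@(1,2):W a5@(3,5):S
t=2: a0@(2,0):S a1@(1,4):SE a2@(1,1):S a3@(1,5):S a4@(1,1):W a5@(0,5):S
t=3: a0@(3,0):S a1@(2,4):S a2@(2,1):S a3@(2,5):S a4@(2,1):S a5@(1,5):S
t=4: a0@(0,0):S a1@(3,4):S a2@(3,1):S a3@(3,5):S a4@(3,1):S a5@(2,5):S
t=5: a0@(1,0):S a1@(0,4):S a2@(0,1):S a3@(0,5):S a4@(0,1):S a5@(3,5):S
t=6: a0@(2,0):S a1@(1,4):S a2@(1,1):S a3@(1,5):S a4@(1,1):S a5@(0,5):S

(1, 1)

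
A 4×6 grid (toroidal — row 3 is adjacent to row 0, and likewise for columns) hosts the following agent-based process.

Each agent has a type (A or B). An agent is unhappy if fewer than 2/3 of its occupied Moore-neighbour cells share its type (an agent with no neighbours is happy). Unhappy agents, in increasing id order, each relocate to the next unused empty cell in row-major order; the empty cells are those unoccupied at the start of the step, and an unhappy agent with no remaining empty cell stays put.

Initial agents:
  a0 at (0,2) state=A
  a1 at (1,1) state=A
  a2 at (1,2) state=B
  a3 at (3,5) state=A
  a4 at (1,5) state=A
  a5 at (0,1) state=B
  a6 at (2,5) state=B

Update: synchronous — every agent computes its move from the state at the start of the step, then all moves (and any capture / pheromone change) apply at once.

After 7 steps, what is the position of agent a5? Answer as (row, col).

(1, 3)

t=1: a0@(0,0):A a1@(0,3):A a2@(0,4):B a3@(0,5):A a4@(1,0):A a5@(1,3):B a6@(1,4):B
t=2: a0@(0,0):A a1@(0,1):A a2@(0,2):B a3@(1,1):A a4@(1,0):A a5@(1,3):B a6@(1,2):B
t=3: a0@(0,0):A a1@(0,3):A a2@(0,4):B a3@(0,5):A a4@(1,0):A a5@(1,3):B a6@(1,4):B
t=4: a0@(0,0):A a1@(0,1):A a2@(0,2):B a3@(1,1):A a4@(1,0):A a5@(1,3):B a6@(1,2):B
t=5: a0@(0,0):A a1@(0,3):A a2@(0,4):B a3@(0,5):A a4@(1,0):A a5@(1,3):B a6@(1,4):B
t=6: a0@(0,0):A a1@(0,1):A a2@(0,2):B a3@(1,1):A a4@(1,0):A a5@(1,3):B a6@(1,2):B
t=7: a0@(0,0):A a1@(0,3):A a2@(0,4):B a3@(0,5):A a4@(1,0):A a5@(1,3):B a6@(1,4):B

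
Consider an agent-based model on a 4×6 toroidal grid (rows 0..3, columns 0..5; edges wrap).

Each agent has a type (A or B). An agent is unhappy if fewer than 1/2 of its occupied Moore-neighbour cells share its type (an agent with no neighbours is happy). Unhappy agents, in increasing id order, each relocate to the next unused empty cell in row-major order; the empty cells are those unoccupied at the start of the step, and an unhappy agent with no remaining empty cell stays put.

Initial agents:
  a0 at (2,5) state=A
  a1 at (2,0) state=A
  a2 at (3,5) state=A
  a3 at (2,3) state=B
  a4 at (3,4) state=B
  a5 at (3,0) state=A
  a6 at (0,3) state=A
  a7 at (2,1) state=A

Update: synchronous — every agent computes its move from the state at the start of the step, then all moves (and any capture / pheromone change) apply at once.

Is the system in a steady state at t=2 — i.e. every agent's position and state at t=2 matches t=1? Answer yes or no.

no

t=1: a0@(2,5):A a1@(2,0):A a2@(3,5):A a3@(2,3):B a4@(0,0):B a5@(3,0):A a6@(0,1):A a7@(2,1):A
t=2: a0@(2,5):A a1@(2,0):A a2@(3,5):A a3@(2,3):B a4@(0,2):B a5@(3,0):A a6@(0,1):A a7@(2,1):A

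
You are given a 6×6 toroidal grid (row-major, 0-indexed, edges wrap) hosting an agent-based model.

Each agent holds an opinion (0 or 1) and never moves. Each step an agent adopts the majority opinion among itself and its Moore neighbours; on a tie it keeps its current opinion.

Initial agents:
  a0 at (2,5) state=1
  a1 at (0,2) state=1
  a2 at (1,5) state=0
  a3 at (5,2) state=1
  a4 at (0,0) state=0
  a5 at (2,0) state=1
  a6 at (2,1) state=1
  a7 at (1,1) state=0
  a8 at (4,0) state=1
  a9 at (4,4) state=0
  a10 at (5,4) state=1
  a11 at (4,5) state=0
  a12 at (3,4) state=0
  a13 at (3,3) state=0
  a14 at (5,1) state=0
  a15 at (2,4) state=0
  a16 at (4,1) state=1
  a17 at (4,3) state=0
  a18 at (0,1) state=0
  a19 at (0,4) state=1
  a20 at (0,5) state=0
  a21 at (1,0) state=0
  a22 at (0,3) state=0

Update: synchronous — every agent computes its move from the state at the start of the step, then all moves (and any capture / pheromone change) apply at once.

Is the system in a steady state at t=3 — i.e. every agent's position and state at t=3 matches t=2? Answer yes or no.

no

t=1: a0@(2,5):0 a1@(0,2):0 a2@(1,5):0 a3@(5,2):0 a4@(0,0):0 a5@(2,0):1 a6@(2,1):1 a7@(1,1):0 a8@(4,0):1 a9@(4,4):0 a10@(5,4):0 a11@(4,5):0 a12@(3,4):0 a13@(3,3):0 a14@(5,1):1 a15@(2,4):0 a16@(4,1):1 a17@(4,3):0 a18@(0,1):0 a19@(0,4):0 a20@(0,5):0 a21@(1,0):0 a22@(0,3):1
t=2: a0@(2,5):0 a1@(0,2):0 a2@(1,5):0 a3@(5,2):0 a4@(0,0):0 a5@(2,0):0 a6@(2,1):1 a7@(1,1):0 a8@(4,0):1 a9@(4,4):0 a10@(5,4):0 a11@(4,5):0 a12@(3,4):0 a13@(3,3):0 a14@(5,1):0 a15@(2,4):0 a16@(4,1):1 a17@(4,3):0 a18@(0,1):0 a19@(0,4):0 a20@(0,5):0 a21@(1,0):0 a22@(0,3):0
t=3: a0@(2,5):0 a1@(0,2):0 a2@(1,5):0 a3@(5,2):0 a4@(0,0):0 a5@(2,0):0 a6@(2,1):0 a7@(1,1):0 a8@(4,0):1 a9@(4,4):0 a10@(5,4):0 a11@(4,5):0 a12@(3,4):0 a13@(3,3):0 a14@(5,1):0 a15@(2,4):0 a16@(4,1):1 a17@(4,3):0 a18@(0,1):0 a19@(0,4):0 a20@(0,5):0 a21@(1,0):0 a22@(0,3):0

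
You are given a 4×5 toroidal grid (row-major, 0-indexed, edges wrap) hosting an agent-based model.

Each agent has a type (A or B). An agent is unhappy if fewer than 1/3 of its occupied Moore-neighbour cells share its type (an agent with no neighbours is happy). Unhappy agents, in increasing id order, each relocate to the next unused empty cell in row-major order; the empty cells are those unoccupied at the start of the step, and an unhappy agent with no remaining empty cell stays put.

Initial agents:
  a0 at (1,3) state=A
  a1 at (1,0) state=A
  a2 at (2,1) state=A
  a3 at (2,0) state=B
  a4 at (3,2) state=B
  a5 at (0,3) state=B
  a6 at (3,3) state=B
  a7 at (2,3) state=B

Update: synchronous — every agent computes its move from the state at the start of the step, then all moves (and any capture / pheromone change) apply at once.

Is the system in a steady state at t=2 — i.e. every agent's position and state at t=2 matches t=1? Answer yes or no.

t=1: a0@(0,0):A a1@(1,0):A a2@(2,1):A a3@(0,1):B a4@(3,2):B a5@(0,3):B a6@(3,3):B a7@(2,3):B
t=2: (unchanged — steady state)

yes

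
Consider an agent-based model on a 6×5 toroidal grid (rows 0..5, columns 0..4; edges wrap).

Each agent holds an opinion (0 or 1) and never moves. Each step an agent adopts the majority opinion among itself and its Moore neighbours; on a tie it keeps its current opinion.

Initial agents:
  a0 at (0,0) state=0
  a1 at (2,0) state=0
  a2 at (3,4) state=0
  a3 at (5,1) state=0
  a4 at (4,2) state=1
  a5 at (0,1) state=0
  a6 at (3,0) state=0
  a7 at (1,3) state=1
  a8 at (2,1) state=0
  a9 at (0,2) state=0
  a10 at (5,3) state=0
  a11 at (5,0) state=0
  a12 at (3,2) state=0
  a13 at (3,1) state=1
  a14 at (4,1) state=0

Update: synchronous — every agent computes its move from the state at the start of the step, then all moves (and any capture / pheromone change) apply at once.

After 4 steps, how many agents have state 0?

t=1: a0@(0,0):0 a1@(2,0):0 a2@(3,4):0 a3@(5,1):0 a4@(4,2):0 a5@(0,1):0 a6@(3,0):0 a7@(1,3):1 a8@(2,1):0 a9@(0,2):0 a10@(5,3):0 a11@(5,0):0 a12@(3,2):0 a13@(3,1):0 a14@(4,1):0
t=2: (unchanged — steady state)

14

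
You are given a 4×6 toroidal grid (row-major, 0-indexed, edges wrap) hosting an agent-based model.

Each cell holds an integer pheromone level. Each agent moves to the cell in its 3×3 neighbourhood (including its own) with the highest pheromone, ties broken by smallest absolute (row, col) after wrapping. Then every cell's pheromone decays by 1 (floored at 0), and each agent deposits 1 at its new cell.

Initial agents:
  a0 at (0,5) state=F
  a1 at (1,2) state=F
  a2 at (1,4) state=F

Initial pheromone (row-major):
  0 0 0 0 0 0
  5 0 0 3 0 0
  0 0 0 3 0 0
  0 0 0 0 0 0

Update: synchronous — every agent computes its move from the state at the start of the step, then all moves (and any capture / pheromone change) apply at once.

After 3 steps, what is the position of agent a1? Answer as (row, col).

t=1: a0@(1,0) a1@(1,3) a2@(1,3) | pheromone: 0 0 0 0 0 0 / 5 0 0 4 0 0 / 0 0 0 2 0 0 / 0 0 0 0 0 0
t=2: a0@(1,0) a1@(1,3) a2@(1,3) | pheromone: 0 0 0 0 0 0 / 5 0 0 5 0 0 / 0 0 0 1 0 0 / 0 0 0 0 0 0
t=3: a0@(1,0) a1@(1,3) a2@(1,3) | pheromone: 0 0 0 0 0 0 / 5 0 0 6 0 0 / 0 0 0 0 0 0 / 0 0 0 0 0 0

(1, 3)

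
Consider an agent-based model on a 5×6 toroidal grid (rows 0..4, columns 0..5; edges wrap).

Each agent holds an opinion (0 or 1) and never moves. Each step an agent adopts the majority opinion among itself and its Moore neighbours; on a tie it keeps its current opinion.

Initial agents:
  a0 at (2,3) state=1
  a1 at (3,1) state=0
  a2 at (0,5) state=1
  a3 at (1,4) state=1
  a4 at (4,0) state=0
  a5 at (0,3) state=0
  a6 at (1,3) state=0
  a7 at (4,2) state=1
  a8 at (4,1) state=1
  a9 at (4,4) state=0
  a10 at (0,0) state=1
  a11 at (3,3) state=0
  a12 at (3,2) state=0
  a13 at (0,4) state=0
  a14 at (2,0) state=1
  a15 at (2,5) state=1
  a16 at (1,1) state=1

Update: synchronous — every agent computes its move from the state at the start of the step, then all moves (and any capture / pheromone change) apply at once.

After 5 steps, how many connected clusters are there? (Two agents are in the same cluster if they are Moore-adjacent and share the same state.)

2

t=1: a0@(2,3):0 a1@(3,1):0 a2@(0,5):1 a3@(1,4):1 a4@(4,0):1 a5@(0,3):0 a6@(1,3):0 a7@(4,2):0 a8@(4,1):1 a9@(4,4):0 a10@(0,0):1 a11@(3,3):0 a12@(3,2):0 a13@(0,4):0 a14@(2,0):1 a15@(2,5):1 a16@(1,1):1
t=2: a0@(2,3):0 a1@(3,1):0 a2@(0,5):1 a3@(1,4):0 a4@(4,0):1 a5@(0,3):0 a6@(1,3):0 a7@(4,2):0 a8@(4,1):1 a9@(4,4):0 a10@(0,0):1 a11@(3,3):0 a12@(3,2):0 a13@(0,4):0 a14@(2,0):1 a15@(2,5):1 a16@(1,1):1
t=3: (unchanged — steady state)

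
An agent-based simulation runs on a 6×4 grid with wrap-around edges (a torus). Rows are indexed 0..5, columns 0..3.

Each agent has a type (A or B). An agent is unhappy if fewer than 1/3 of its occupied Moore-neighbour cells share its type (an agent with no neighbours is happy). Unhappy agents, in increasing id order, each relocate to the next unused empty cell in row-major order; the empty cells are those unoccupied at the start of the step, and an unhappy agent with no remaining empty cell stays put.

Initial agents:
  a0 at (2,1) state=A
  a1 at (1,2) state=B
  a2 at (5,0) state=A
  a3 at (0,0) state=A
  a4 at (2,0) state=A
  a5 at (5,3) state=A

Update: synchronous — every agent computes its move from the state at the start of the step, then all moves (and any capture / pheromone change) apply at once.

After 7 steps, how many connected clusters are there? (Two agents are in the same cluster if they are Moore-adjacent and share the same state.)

t=1: a0@(2,1):A a1@(0,1):B a2@(5,0):A a3@(0,0):A a4@(2,0):A a5@(5,3):A
t=2: a0@(2,1):A a1@(0,2):B a2@(5,0):A a3@(0,0):A a4@(2,0):A a5@(5,3):A
t=3: a0@(2,1):A a1@(0,1):B a2@(5,0):A a3@(0,0):A a4@(2,0):A a5@(5,3):A
t=4: a0@(2,1):A a1@(0,2):B a2@(5,0):A a3@(0,0):A a4@(2,0):A a5@(5,3):A
t=5: a0@(2,1):A a1@(0,1):B a2@(5,0):A a3@(0,0):A a4@(2,0):A a5@(5,3):A
t=6: a0@(2,1):A a1@(0,2):B a2@(5,0):A a3@(0,0):A a4@(2,0):A a5@(5,3):A
t=7: a0@(2,1):A a1@(0,1):B a2@(5,0):A a3@(0,0):A a4@(2,0):A a5@(5,3):A

3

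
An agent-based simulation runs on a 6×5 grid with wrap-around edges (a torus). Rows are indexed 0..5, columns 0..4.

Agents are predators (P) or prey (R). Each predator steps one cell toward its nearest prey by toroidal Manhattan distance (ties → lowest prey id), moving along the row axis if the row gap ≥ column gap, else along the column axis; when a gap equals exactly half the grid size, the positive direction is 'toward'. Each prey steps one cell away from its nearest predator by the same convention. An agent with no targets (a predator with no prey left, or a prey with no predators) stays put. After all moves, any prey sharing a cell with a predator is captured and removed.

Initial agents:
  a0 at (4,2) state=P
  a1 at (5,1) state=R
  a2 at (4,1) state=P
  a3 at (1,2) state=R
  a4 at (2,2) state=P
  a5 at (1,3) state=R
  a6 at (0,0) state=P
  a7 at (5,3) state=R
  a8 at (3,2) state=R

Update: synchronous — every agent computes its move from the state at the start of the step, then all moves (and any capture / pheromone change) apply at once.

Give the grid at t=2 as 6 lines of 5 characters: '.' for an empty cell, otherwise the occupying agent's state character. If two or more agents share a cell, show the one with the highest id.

PPP..
.RR..
..P..
.....
.....
..RR.

t=1: a0@(3,2):P a1@(0,1):R a2@(5,1):P a3@(0,2):R a4@(1,2):P a5@(0,3):R a6@(5,0):P a7@(0,3):R a8@(2,2):R
t=2: a0@(2,2):P a1@(1,1):R a2@(0,1):P a3@(5,2):R a4@(0,2):P a5@(5,3):R a6@(0,0):P a7@(5,3):R a8@(1,2):R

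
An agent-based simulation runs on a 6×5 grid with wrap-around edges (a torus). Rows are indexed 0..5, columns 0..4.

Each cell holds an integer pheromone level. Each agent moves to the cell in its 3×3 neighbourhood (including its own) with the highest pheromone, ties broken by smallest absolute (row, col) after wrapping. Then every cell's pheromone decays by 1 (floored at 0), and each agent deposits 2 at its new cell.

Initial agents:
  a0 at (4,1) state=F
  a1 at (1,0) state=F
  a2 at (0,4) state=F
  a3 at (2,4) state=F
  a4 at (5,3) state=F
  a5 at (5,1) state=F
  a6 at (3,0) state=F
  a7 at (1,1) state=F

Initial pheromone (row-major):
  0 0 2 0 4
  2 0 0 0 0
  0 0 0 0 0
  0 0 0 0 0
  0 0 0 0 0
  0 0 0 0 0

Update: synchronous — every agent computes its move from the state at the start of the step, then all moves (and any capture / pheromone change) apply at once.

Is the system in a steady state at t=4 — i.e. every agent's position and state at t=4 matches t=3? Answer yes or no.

t=1: a0@(3,0) a1@(0,4) a2@(0,4) a3@(1,0) a4@(0,4) a5@(0,2) a6@(2,0) a7@(0,2) | pheromone: 0 0 5 0 9 / 3 0 0 0 0 / 2 0 0 0 0 / 2 0 0 0 0 / 0 0 0 0 0 / 0 0 0 0 0
t=2: a0@(2,0) a1@(0,4) a2@(0,4) a3@(0,4) a4@(0,4) a5@(0,2) a6@(1,0) a7@(0,2) | pheromone: 0 0 8 0 16 / 4 0 0 0 0 / 3 0 0 0 0 / 1 0 0 0 0 / 0 0 0 0 0 / 0 0 0 0 0
t=3: a0@(1,0) a1@(0,4) a2@(0,4) a3@(0,4) a4@(0,4) a5@(0,2) a6@(0,4) a7@(0,2) | pheromone: 0 0 11 0 25 / 5 0 0 0 0 / 2 0 0 0 0 / 0 0 0 0 0 / 0 0 0 0 0 / 0 0 0 0 0
t=4: a0@(0,4) a1@(0,4) a2@(0,4) a3@(0,4) a4@(0,4) a5@(0,2) a6@(0,4) a7@(0,2) | pheromone: 0 0 14 0 36 / 4 0 0 0 0 / 1 0 0 0 0 / 0 0 0 0 0 / 0 0 0 0 0 / 0 0 0 0 0

no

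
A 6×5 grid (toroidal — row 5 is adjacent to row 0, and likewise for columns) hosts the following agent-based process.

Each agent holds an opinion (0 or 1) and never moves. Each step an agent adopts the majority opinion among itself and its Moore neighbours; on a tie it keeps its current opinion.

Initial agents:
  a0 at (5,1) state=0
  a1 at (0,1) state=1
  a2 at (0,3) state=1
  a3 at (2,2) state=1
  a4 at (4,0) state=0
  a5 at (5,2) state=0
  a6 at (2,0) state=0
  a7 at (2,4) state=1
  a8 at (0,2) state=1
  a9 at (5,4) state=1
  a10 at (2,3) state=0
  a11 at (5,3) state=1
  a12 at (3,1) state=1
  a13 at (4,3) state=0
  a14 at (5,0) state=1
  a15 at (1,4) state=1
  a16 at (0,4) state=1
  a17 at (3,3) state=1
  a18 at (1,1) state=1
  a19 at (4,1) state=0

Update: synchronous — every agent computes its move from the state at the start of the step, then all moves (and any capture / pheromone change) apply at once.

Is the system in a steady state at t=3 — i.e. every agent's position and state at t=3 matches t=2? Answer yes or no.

no

t=1: a0@(5,1):0 a1@(0,1):1 a2@(0,3):1 a3@(2,2):1 a4@(4,0):0 a5@(5,2):0 a6@(2,0):1 a7@(2,4):1 a8@(0,2):1 a9@(5,4):1 a10@(2,3):1 a11@(5,3):1 a12@(3,1):0 a13@(4,3):1 a14@(5,0):1 a15@(1,4):1 a16@(0,4):1 a17@(3,3):1 a18@(1,1):1 a19@(4,1):0
t=2: a0@(5,1):0 a1@(0,1):1 a2@(0,3):1 a3@(2,2):1 a4@(4,0):0 a5@(5,2):1 a6@(2,0):1 a7@(2,4):1 a8@(0,2):1 a9@(5,4):1 a10@(2,3):1 a11@(5,3):1 a12@(3,1):0 a13@(4,3):1 a14@(5,0):1 a15@(1,4):1 a16@(0,4):1 a17@(3,3):1 a18@(1,1):1 a19@(4,1):0
t=3: a0@(5,1):1 a1@(0,1):1 a2@(0,3):1 a3@(2,2):1 a4@(4,0):0 a5@(5,2):1 a6@(2,0):1 a7@(2,4):1 a8@(0,2):1 a9@(5,4):1 a10@(2,3):1 a11@(5,3):1 a12@(3,1):0 a13@(4,3):1 a14@(5,0):1 a15@(1,4):1 a16@(0,4):1 a17@(3,3):1 a18@(1,1):1 a19@(4,1):0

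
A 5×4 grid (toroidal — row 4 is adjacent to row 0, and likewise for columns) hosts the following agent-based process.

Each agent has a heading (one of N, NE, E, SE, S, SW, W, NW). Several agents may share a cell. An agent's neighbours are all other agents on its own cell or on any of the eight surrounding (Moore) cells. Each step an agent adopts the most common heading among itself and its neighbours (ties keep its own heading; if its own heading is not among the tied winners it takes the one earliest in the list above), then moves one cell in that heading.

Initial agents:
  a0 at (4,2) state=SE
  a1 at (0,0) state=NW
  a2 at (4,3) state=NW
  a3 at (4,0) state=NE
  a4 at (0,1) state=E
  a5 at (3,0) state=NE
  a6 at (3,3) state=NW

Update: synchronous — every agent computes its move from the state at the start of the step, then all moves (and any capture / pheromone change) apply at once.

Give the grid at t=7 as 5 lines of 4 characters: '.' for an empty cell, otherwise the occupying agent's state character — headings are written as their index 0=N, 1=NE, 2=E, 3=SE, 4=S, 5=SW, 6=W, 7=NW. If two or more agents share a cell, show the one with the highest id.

....
7..7
77.7
.7..
....

t=1: a0@(3,1):NW a1@(4,3):NW a2@(3,2):NW a3@(3,3):NW a4@(0,2):E a5@(2,1):NE a6@(2,2):NW
t=2: a0@(2,0):NW a1@(3,2):NW a2@(2,1):NW a3@(2,2):NW a4@(0,3):E a5@(1,0):NW a6@(1,1):NW
t=3: a0@(1,3):NW a1@(2,1):NW a2@(1,0):NW a3@(1,1):NW a4@(0,0):E a5@(0,3):NW a6@(0,0):NW
t=4: a0@(0,2):NW a1@(1,0):NW a2@(0,3):NW a3@(0,0):NW a4@(4,3):NW a5@(4,2):NW a6@(4,3):NW
t=5: a0@(4,1):NW a1@(0,3):NW a2@(4,2):NW a3@(4,3):NW a4@(3,2):NW a5@(3,1):NW a6@(3,2):NW
t=6: a0@(3,0):NW a1@(4,2):NW a2@(3,1):NW a3@(3,2):NW a4@(2,1):NW a5@(2,0):NW a6@(2,1):NW
t=7: a0@(2,3):NW a1@(3,1):NW a2@(2,0):NW a3@(2,1):NW a4@(1,0):NW a5@(1,3):NW a6@(1,0):NW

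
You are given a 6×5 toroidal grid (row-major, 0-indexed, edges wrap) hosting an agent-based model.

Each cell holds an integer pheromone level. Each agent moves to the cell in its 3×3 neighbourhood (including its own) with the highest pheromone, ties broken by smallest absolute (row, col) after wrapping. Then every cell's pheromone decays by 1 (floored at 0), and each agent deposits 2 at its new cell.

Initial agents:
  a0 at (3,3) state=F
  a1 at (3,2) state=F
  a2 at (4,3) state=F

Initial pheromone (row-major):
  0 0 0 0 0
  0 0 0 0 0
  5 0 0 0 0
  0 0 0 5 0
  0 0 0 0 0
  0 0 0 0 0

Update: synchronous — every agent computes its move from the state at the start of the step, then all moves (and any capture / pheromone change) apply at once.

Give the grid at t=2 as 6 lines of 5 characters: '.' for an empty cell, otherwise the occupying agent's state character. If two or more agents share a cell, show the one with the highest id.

t=1: a0@(3,3) a1@(3,3) a2@(3,3) | pheromone: 0 0 0 0 0 / 0 0 0 0 0 / 4 0 0 0 0 / 0 0 0 10 0 / 0 0 0 0 0 / 0 0 0 0 0
t=2: a0@(3,3) a1@(3,3) a2@(3,3) | pheromone: 0 0 0 0 0 / 0 0 0 0 0 / 3 0 0 0 0 / 0 0 0 15 0 / 0 0 0 0 0 / 0 0 0 0 0

.....
.....
.....
...F.
.....
.....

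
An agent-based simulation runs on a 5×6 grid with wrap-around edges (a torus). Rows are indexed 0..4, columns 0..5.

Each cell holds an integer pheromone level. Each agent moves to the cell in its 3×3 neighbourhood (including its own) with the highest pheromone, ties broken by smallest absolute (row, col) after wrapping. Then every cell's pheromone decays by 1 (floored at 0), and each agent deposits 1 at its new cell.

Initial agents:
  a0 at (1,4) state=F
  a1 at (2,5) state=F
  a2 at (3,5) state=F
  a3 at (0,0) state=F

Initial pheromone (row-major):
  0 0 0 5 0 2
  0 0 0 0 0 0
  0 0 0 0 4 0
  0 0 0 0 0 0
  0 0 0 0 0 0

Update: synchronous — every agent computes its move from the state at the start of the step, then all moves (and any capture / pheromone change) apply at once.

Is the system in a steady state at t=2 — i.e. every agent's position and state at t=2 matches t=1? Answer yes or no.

t=1: a0@(0,3) a1@(2,4) a2@(2,4) a3@(0,5) | pheromone: 0 0 0 5 0 2 / 0 0 0 0 0 0 / 0 0 0 0 5 0 / 0 0 0 0 0 0 / 0 0 0 0 0 0
t=2: a0@(0,3) a1@(2,4) a2@(2,4) a3@(0,5) | pheromone: 0 0 0 5 0 2 / 0 0 0 0 0 0 / 0 0 0 0 6 0 / 0 0 0 0 0 0 / 0 0 0 0 0 0

yes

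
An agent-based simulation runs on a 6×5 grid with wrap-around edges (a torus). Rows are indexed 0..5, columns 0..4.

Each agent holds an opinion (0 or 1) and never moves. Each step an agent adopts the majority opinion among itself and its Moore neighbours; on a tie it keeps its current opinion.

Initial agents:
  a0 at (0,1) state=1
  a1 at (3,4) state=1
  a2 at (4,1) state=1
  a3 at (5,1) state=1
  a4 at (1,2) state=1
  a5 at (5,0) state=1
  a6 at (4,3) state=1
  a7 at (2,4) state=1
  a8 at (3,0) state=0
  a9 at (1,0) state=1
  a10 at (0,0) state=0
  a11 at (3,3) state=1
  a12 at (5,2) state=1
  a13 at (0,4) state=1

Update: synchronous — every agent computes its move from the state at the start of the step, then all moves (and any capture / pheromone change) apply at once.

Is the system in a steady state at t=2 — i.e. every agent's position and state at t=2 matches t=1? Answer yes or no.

t=1: a0@(0,1):1 a1@(3,4):1 a2@(4,1):1 a3@(5,1):1 a4@(1,2):1 a5@(5,0):1 a6@(4,3):1 a7@(2,4):1 a8@(3,0):1 a9@(1,0):1 a10@(0,0):1 a11@(3,3):1 a12@(5,2):1 a13@(0,4):1
t=2: (unchanged — steady state)

yes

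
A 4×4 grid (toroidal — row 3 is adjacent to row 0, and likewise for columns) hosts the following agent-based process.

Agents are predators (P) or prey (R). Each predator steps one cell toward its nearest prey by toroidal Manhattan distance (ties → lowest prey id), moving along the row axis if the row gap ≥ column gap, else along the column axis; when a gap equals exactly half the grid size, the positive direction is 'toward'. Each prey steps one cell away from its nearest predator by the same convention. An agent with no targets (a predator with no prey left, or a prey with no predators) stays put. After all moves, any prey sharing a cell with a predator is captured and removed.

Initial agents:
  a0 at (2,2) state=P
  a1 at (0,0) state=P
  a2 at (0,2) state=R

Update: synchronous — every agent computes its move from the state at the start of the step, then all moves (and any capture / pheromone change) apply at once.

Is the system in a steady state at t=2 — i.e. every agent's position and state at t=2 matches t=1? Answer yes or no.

yes

t=1: a0@(3,2):P a1@(0,1):P
t=2: (unchanged — steady state)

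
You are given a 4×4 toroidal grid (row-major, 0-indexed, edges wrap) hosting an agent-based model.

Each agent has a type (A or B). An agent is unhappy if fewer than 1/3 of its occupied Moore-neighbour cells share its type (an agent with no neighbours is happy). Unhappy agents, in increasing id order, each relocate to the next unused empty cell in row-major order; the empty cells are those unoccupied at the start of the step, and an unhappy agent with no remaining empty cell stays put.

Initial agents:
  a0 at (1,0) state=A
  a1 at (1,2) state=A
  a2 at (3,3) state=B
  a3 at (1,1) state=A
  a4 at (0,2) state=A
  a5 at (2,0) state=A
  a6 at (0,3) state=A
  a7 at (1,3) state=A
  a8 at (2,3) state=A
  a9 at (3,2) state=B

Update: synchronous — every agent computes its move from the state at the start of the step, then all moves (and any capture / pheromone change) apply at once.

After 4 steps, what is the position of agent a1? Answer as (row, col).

t=1: a0@(1,0):A a1@(1,2):A a2@(0,0):B a3@(1,1):A a4@(0,2):A a5@(2,0):A a6@(0,3):A a7@(1,3):A a8@(2,3):A a9@(0,1):B
t=2: a0@(1,0):A a1@(1,2):A a2@(2,1):B a3@(1,1):A a4@(0,2):A a5@(2,0):A a6@(0,3):A a7@(1,3):A a8@(2,3):A a9@(2,2):B
t=3: a0@(1,0):A a1@(1,2):A a2@(0,0):B a3@(1,1):A a4@(0,2):A a5@(2,0):A a6@(0,3):A a7@(1,3):A a8@(2,3):A a9@(0,1):B
t=4: a0@(1,0):A a1@(1,2):A a2@(2,1):B a3@(1,1):A a4@(0,2):A a5@(2,0):A a6@(0,3):A a7@(1,3):A a8@(2,3):A a9@(2,2):B

(1, 2)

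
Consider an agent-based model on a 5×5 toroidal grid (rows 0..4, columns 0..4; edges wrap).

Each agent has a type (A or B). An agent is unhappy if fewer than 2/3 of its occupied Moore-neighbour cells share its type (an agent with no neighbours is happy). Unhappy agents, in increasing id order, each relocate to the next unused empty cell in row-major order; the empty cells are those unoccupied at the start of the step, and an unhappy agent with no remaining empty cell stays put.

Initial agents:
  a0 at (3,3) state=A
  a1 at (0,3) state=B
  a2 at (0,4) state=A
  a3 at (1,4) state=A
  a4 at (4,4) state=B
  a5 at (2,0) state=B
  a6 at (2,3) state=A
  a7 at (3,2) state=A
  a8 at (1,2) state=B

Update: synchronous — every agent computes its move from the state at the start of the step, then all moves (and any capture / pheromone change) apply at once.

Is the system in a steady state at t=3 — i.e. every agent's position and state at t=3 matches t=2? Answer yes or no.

no

t=1: a0@(3,3):A a1@(0,0):B a2@(0,1):A a3@(0,2):A a4@(1,0):B a5@(1,1):B a6@(2,3):A a7@(3,2):A a8@(1,3):B
t=2: a0@(3,3):A a1@(0,0):B a2@(0,3):A a3@(0,4):A a4@(1,0):B a5@(1,2):B a6@(2,3):A a7@(3,2):A a8@(1,4):B
t=3: a0@(3,3):A a1@(0,0):B a2@(0,1):A a3@(0,2):A a4@(1,0):B a5@(1,1):B a6@(1,3):A a7@(3,2):A a8@(2,0):B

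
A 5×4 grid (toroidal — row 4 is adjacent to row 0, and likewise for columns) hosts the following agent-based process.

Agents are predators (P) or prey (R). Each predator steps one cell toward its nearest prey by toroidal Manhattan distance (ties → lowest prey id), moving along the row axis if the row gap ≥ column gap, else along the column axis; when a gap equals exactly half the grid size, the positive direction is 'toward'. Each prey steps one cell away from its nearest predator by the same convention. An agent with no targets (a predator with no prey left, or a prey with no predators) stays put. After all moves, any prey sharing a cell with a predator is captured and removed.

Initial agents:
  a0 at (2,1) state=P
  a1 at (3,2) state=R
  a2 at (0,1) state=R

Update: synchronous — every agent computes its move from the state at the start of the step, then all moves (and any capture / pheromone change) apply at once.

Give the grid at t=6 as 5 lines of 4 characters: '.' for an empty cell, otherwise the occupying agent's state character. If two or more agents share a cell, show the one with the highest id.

t=1: a0@(3,1):P a1@(4,2):R a2@(4,1):R
t=2: a0@(4,1):P a1@(0,2):R a2@(0,1):R
t=3: a0@(0,1):P a1@(1,2):R a2@(1,1):R
t=4: a0@(1,1):P a1@(2,2):R a2@(2,1):R
t=5: a0@(2,1):P a1@(3,2):R a2@(3,1):R
t=6: a0@(3,1):P a1@(4,2):R a2@(4,1):R

....
....
....
.P..
.RR.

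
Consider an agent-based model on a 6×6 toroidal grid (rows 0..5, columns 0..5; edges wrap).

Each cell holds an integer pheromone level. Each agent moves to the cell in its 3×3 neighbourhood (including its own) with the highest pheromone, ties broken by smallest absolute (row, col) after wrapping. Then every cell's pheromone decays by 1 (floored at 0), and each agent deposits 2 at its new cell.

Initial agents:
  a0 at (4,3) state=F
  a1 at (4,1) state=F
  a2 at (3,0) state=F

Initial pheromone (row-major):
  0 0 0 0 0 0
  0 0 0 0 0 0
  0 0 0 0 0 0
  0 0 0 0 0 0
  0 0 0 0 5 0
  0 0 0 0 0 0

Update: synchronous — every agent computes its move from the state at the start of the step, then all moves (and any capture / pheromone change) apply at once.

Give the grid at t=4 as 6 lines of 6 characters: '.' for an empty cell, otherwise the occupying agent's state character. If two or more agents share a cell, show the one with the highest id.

t=1: a0@(4,4) a1@(3,0) a2@(2,0) | pheromone: 0 0 0 0 0 0 / 0 0 0 0 0 0 / 2 0 0 0 0 0 / 2 0 0 0 0 0 / 0 0 0 0 6 0 / 0 0 0 0 0 0
t=2: a0@(4,4) a1@(2,0) a2@(2,0) | pheromone: 0 0 0 0 0 0 / 0 0 0 0 0 0 / 5 0 0 0 0 0 / 1 0 0 0 0 0 / 0 0 0 0 7 0 / 0 0 0 0 0 0
t=3: a0@(4,4) a1@(2,0) a2@(2,0) | pheromone: 0 0 0 0 0 0 / 0 0 0 0 0 0 / 8 0 0 0 0 0 / 0 0 0 0 0 0 / 0 0 0 0 8 0 / 0 0 0 0 0 0
t=4: a0@(4,4) a1@(2,0) a2@(2,0) | pheromone: 0 0 0 0 0 0 / 0 0 0 0 0 0 / 11 0 0 0 0 0 / 0 0 0 0 0 0 / 0 0 0 0 9 0 / 0 0 0 0 0 0

......
......
F.....
......
....F.
......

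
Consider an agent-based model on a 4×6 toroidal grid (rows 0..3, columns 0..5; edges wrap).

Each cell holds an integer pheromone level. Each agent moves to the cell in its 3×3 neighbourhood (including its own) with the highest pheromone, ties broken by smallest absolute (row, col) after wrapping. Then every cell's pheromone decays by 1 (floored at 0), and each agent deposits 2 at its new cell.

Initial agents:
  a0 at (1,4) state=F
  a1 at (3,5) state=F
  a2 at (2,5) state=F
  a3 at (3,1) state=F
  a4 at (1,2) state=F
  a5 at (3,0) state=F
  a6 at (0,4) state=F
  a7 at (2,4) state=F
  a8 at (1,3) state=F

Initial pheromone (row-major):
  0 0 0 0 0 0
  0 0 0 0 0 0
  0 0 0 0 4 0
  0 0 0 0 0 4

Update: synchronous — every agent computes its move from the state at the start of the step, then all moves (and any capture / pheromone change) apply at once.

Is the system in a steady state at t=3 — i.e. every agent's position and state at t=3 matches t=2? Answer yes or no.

t=1: a0@(2,4) a1@(2,4) a2@(2,4) a3@(0,0) a4@(0,1) a5@(3,5) a6@(3,5) a7@(2,4) a8@(2,4) | pheromone: 2 2 0 0 0 0 / 0 0 0 0 0 0 / 0 0 0 0 13 0 / 0 0 0 0 0 7
t=2: a0@(2,4) a1@(2,4) a2@(2,4) a3@(3,5) a4@(0,0) a5@(2,4) a6@(2,4) a7@(2,4) a8@(2,4) | pheromone: 3 1 0 0 0 0 / 0 0 0 0 0 0 / 0 0 0 0 26 0 / 0 0 0 0 0 8
t=3: a0@(2,4) a1@(2,4) a2@(2,4) a3@(2,4) a4@(3,5) a5@(2,4) a6@(2,4) a7@(2,4) a8@(2,4) | pheromone: 2 0 0 0 0 0 / 0 0 0 0 0 0 / 0 0 0 0 41 0 / 0 0 0 0 0 9

no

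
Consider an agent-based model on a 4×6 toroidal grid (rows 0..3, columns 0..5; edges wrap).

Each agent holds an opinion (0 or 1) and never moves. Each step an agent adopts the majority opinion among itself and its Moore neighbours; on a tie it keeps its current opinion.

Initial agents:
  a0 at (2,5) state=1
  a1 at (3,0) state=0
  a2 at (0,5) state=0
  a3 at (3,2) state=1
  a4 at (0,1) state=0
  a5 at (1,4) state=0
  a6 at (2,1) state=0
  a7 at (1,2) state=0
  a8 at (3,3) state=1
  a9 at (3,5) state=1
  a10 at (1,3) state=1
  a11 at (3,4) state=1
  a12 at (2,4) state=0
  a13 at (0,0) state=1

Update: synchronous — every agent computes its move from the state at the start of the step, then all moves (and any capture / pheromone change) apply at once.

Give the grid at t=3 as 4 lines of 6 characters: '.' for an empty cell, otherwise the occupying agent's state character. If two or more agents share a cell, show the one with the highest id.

t=1: a0@(2,5):1 a1@(3,0):0 a2@(0,5):0 a3@(3,2):1 a4@(0,1):0 a5@(1,4):0 a6@(2,1):0 a7@(1,2):0 a8@(3,3):1 a9@(3,5):1 a10@(1,3):0 a11@(3,4):1 a12@(2,4):1 a13@(0,0):0
t=2: (unchanged — steady state)

00...0
..000.
.0..11
0.1111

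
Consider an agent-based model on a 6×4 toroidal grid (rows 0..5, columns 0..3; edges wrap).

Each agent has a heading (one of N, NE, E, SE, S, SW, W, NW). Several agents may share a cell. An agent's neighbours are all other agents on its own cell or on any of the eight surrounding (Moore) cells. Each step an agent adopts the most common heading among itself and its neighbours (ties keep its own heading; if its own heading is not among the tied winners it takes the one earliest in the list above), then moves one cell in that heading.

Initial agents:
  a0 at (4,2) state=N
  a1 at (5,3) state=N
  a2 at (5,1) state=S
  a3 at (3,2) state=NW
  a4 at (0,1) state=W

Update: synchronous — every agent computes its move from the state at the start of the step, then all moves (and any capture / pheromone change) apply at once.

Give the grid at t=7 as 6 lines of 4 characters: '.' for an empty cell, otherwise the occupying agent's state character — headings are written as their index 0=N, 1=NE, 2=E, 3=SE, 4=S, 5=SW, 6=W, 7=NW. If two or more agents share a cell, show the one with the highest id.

t=1: a0@(3,2):N a1@(4,3):N a2@(0,1):S a3@(2,1):NW a4@(0,0):W
t=2: a0@(2,2):N a1@(3,3):N a2@(1,1):S a3@(1,0):NW a4@(0,3):W
t=3: a0@(1,2):N a1@(2,3):N a2@(2,1):S a3@(0,3):NW a4@(0,2):W
t=4: a0@(0,2):N a1@(1,3):N a2@(3,1):S a3@(5,2):NW a4@(0,1):W
t=5: a0@(5,2):N a1@(0,3):N a2@(4,1):S a3@(4,1):NW a4@(0,0):W
t=6: a0@(4,2):N a1@(5,3):N a2@(5,1):S a3@(3,0):NW a4@(0,3):W
t=7: a0@(3,2):N a1@(4,3):N a2@(0,1):S a3@(2,3):NW a4@(0,2):W

.46.
....
...7
..0.
...0
....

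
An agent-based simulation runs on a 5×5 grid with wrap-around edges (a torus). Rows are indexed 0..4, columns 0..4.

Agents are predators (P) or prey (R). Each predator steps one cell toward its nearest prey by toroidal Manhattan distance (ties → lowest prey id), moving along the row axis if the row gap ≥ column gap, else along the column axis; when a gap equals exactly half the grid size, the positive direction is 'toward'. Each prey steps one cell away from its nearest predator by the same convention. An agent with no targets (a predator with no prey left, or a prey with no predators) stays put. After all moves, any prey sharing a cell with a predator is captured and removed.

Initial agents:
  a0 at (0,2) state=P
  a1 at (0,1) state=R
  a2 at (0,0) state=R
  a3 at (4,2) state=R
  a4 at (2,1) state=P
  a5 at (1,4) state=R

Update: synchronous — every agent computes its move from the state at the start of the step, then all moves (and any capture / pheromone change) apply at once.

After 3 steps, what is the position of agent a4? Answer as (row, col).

t=1: a0@(0,1):P a1@(0,0):R a2@(0,4):R a3@(3,2):R a4@(1,1):P a5@(1,0):R
t=2: a0@(0,0):P a1@(0,4):R a2@(0,3):R a3@(2,2):R a4@(1,0):P a5@(1,4):R
t=3: a0@(0,4):P a1@(0,3):R a2@(0,2):R a3@(2,3):R a4@(1,4):P a5@(1,3):R

(1, 4)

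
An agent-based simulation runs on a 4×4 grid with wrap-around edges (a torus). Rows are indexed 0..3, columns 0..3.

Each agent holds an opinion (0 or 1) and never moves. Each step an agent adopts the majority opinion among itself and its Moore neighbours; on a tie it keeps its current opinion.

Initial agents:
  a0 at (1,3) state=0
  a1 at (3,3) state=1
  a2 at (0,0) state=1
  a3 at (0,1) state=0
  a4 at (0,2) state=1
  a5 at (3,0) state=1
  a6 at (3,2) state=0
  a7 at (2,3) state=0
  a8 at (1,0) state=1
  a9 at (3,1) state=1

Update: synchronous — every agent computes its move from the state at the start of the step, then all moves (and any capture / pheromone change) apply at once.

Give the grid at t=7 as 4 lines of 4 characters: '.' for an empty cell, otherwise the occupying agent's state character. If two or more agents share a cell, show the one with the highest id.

111.
1..1
...1
1111

t=1: a0@(1,3):1 a1@(3,3):1 a2@(0,0):1 a3@(0,1):1 a4@(0,2):1 a5@(3,0):1 a6@(3,2):0 a7@(2,3):0 a8@(1,0):0 a9@(3,1):1
t=2: a0@(1,3):1 a1@(3,3):1 a2@(0,0):1 a3@(0,1):1 a4@(0,2):1 a5@(3,0):1 a6@(3,2):1 a7@(2,3):0 a8@(1,0):1 a9@(3,1):1
t=3: a0@(1,3):1 a1@(3,3):1 a2@(0,0):1 a3@(0,1):1 a4@(0,2):1 a5@(3,0):1 a6@(3,2):1 a7@(2,3):1 a8@(1,0):1 a9@(3,1):1
t=4: (unchanged — steady state)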